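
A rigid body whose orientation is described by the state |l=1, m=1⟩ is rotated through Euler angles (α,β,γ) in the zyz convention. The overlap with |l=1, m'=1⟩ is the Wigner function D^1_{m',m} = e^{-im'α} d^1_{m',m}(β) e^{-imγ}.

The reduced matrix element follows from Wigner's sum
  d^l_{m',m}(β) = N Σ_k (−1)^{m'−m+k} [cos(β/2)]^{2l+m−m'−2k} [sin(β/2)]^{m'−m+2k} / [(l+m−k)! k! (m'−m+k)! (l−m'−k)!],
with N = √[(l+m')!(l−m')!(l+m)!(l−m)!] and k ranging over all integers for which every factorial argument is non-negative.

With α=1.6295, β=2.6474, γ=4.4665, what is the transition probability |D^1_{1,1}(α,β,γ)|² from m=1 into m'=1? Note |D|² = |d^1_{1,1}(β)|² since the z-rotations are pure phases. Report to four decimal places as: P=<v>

First d^1_{1,1}(β=2.6474), then the phase factors e^{-i(1)α} and e^{-i(1)γ}:
With c≡cos(β/2)=0.244590 and s≡sin(β/2)=0.969627, N=[2·1·2·1]^{1/2}=2.000000
The bounds max(0,m−m')=0 and min(l+m,l−m')=0 give 1 term
  k=0: (−1)^0·2.0000/(2)·0.2446^2·0.9696^0 = +0.059824
d^1_{1,1}(2.6474) = +0.059824
|D^1_{1,1}|² = |d^1_{1,1}(β)|² = (+0.059824)² = 0.003579 (the z-rotation phases have unit modulus)

P=0.0036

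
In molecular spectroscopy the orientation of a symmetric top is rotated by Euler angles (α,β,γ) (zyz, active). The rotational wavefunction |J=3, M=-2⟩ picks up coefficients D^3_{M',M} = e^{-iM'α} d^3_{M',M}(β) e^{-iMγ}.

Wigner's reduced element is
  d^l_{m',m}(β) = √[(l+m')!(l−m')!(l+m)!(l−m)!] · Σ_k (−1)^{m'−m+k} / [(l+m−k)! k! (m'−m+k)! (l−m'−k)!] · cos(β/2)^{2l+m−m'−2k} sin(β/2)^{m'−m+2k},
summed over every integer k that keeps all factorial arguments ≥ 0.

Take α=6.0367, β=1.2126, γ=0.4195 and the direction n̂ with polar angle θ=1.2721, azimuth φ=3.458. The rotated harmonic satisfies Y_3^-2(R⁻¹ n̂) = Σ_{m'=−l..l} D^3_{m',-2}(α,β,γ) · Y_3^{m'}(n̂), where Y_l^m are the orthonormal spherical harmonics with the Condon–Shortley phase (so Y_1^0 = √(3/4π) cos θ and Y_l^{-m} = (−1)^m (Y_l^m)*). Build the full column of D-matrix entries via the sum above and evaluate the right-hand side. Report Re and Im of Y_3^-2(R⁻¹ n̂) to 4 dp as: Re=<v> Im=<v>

Re=-0.3068 Im=0.2285

Need the full column D^3_{m',-2} for m'=−3..3 at α=6.0367, β=1.2126, γ=0.4195.
cos(β/2)=0.821762, sin(β/2)=0.569831
d^3_{-3,-2}: single k=1 term ⇒ +0.523060;  D = +0.520471+0.051982i
d^3_{-2,-2}: k∈[0..1] ⇒ +0.307947 -0.740365 = -0.432418;  D = -0.406787-0.146661i
d^3_{-1,-2}: k∈[0..1] ⇒ -0.675268 +0.649391 = -0.025877;  D = -0.021466-0.014451i
d^3_{0,-2}: k∈[0..1] ⇒ +0.811030 -0.389975 = +0.421055;  D = +0.281352+0.313254i
d^3_{1,-2}: k∈[0..1] ⇒ -0.649391 +0.156126 = -0.493264;  D = -0.230100-0.436307i
d^3_{2,-2}: k∈[0..1] ⇒ +0.355997 -0.034235 = +0.321761;  D = +0.076116+0.312629i
d^3_{3,-2}: single k=0 term ⇒ -0.120935;  D = +0.000926-0.120931i
Y_3^{m'}(θ=1.2721,φ=3.458) and Σ D·Y over m':
  (+0.5205+0.0520i)·(-0.2121+0.2961i)  (-0.4068-0.1467i)·(+0.2215-0.1625i)  (-0.0215-0.0145i)·(+0.1664-0.0545i)  (+0.2814+0.3133i)·(-0.2819+0.0000i)  (-0.2301-0.4363i)·(-0.1664-0.0545i)  (+0.0761+0.3126i)·(+0.2215+0.1625i)  (+0.0009-0.1209i)·(+0.2121+0.2961i)
Y_3^-2(R⁻¹ n̂) = -0.306790+0.228544i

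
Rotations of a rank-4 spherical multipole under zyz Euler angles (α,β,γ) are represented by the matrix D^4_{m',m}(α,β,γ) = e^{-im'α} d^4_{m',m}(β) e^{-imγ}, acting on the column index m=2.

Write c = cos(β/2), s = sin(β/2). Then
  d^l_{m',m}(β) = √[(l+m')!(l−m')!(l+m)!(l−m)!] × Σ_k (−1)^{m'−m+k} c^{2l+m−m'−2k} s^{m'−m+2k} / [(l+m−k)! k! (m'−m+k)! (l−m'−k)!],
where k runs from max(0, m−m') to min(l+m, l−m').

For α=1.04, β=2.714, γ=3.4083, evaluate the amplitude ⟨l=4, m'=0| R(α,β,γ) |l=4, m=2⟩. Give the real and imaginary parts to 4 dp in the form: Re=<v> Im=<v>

Split into d^4_{0,2}(β=2.714) × two z-phases.
Half-angle: c=0.212171, s=0.977232. N=√(24·24·720·2)=910.735966
Admissible k: 2..4 (factorial args all ≥0)
  k=2: (−1)^0·910.7360/(96)·0.2122^6·0.9772^2 = +0.000826
  k=3: (−1)^1·910.7360/(36)·0.2122^4·0.9772^4 = -0.046755
  k=4: (−1)^2·910.7360/(96)·0.2122^2·0.9772^6 = +0.371948
d^4_{0,2}(2.714) = +0.000826 -0.046755 +0.371948 = +0.326019
D = (+1.000000+0.000000i)·(+0.326019)·(+0.861076-0.508477i) = +0.280727-0.165773i

Re=0.2807 Im=-0.1658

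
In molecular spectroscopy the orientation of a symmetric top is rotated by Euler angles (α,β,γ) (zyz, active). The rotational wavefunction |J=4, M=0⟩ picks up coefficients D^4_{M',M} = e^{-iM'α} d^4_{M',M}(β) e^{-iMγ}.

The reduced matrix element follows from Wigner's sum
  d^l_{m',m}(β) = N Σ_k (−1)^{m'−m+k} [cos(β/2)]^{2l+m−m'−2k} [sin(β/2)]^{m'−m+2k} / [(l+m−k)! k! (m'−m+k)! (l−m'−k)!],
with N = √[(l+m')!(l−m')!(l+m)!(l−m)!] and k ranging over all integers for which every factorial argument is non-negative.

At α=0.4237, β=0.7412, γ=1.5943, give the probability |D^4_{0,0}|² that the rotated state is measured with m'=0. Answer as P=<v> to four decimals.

Split into d^4_{0,0}(β=0.7412) × two z-phases.
c=cos(0.7412/2)=0.932110, s=sin(0.7412/2)=0.362175; N=√[24·24·24·24]=576.000000
Admissible k: 0..4 (factorial args all ≥0)
  k=0: (−1)^0·576.0000/(576)·0.9321^8·0.3622^0 = +0.569821
  k=1: (−1)^1·576.0000/(36)·0.9321^6·0.3622^2 = -1.376448
  k=2: (−1)^2·576.0000/(16)·0.9321^4·0.3622^4 = +0.467567
  k=3: (−1)^3·576.0000/(36)·0.9321^2·0.3622^6 = -0.031374
  k=4: (−1)^4·576.0000/(576)·0.9321^0·0.3622^8 = +0.000296
d^4_{0,0}(0.7412) = +0.569821 -1.376448 +0.467567 -0.031374 +0.000296 = -0.370138
|D^4_{0,0}|² = |d^4_{0,0}(β)|² = (-0.370138)² = 0.137002 (the z-rotation phases have unit modulus)

P=0.1370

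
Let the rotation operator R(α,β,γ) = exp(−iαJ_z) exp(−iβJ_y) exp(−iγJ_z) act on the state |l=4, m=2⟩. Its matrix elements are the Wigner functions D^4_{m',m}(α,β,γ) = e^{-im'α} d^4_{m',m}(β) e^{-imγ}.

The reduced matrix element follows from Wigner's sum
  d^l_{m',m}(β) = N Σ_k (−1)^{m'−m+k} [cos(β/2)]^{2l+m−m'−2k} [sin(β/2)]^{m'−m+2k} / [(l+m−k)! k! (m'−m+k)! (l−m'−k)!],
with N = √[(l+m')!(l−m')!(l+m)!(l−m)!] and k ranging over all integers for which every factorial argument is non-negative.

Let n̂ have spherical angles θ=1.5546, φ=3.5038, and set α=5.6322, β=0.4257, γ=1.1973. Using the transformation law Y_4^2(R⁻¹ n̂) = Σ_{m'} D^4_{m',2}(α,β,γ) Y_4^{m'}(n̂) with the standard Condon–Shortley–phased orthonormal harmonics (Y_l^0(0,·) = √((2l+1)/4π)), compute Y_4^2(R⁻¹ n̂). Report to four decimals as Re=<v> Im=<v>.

Need the full column D^4_{m',2} for m'=−4..4 at α=5.6322, β=0.4257, γ=1.1973.
cos(β/2)=0.977433, sin(β/2)=0.211246
d^4_{-4,2}: single k=6 term ⇒ +0.000449;  D = +0.000127+0.000431i
d^4_{-3,2}: k∈[5..6] ⇒ +0.004410 -0.000069 = +0.004341;  D = -0.001549+0.004055i
d^4_{-2,2}: k∈[4..6] ⇒ +0.027264 -0.001019 +0.000004 = +0.026250;  D = -0.022310+0.013832i
d^4_{-1,2}: k∈[3..5] ⇒ +0.118937 -0.008333 +0.000078 = +0.110682;  D = -0.110172-0.010610i
d^4_{0,2}: k∈[2..4] ⇒ +0.369166 -0.045983 +0.000805 = +0.323989;  D = -0.237722-0.220129i
d^4_{1,2}: k∈[1..3] ⇒ +0.763896 -0.178406 +0.005555 = +0.591045;  D = -0.101636-0.582241i
d^4_{2,2}: k∈[0..2] ⇒ +0.833097 -0.466962 +0.027264 = +0.393399;  D = +0.181024-0.349275i
d^4_{3,2}: k∈[0..1] ⇒ -0.673693 +0.094403 = -0.579289;  D = -0.523707+0.247604i
d^4_{4,2}: single k=0 term ⇒ +0.205911;  D = +0.201415+0.042791i
Y_4^{m'}(θ=1.5546,φ=3.5038) and Σ D·Y over m':
  (+0.0001+0.0004i)·(+0.0538-0.4390i)  (-0.0015+0.0041i)·(-0.0094+0.0179i)  (-0.0223+0.0138i)·(-0.2500+0.2212i)  (-0.1102-0.0106i)·(+0.0215-0.0081i)  (-0.2377-0.2201i)·(+0.3165+0.0000i)  (-0.1016-0.5822i)·(-0.0215-0.0081i)  (+0.1810-0.3493i)·(-0.2500-0.2212i)  (-0.5237+0.2476i)·(+0.0094+0.0179i)  (+0.2014+0.0428i)·(+0.0538+0.4390i)
Y_4^2(R⁻¹ n̂) = -0.217448+0.066774i

Re=-0.2174 Im=0.0668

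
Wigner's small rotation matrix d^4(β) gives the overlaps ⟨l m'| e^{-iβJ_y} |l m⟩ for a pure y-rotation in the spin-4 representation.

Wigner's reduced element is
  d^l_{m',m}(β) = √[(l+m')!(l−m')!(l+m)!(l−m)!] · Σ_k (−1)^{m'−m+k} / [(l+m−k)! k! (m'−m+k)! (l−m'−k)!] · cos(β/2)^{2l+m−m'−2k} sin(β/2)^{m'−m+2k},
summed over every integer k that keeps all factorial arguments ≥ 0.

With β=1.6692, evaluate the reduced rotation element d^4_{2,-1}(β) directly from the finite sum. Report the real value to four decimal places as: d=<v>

d^4_{2,-1}(β=1.6692) via Wigner's sum:
Half-angle: c=0.671474, s=0.741028. N=√(720·2·6·120)=1018.233765
k∈{0,1,2} keeps every argument non-negative
  k=0: (−1)^3·1018.2338/(72)·0.6715^5·0.7410^3 = -0.785535
  k=1: (−1)^4·1018.2338/(48)·0.6715^3·0.7410^5 = +1.435050
  k=2: (−1)^5·1018.2338/(240)·0.6715^1·0.7410^7 = -0.349549
d^4_{2,-1}(1.6692) = -0.785535 +1.435050 -0.349549 = +0.299967

d=0.3000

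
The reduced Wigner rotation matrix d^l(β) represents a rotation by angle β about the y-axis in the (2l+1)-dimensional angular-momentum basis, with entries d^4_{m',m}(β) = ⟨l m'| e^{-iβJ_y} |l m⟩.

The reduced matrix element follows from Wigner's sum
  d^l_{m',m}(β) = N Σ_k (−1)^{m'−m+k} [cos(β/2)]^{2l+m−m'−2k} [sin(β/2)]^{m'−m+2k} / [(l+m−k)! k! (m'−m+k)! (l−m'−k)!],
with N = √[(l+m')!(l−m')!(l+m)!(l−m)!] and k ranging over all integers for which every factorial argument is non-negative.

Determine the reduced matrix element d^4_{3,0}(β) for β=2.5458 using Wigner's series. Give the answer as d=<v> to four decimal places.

d^4_{3,0}(β=2.5458) via Wigner's sum:
With c≡cos(β/2)=0.293510 and s≡sin(β/2)=0.955956, N=[5040·1·24·24]^{1/2}=1703.830978
The bounds max(0,m−m')=0 and min(l+m,l−m')=1 give 2 terms
  k=0: (−1)^3·1703.8310/(144)·0.2935^5·0.9560^3 = -0.022516
  k=1: (−1)^4·1703.8310/(144)·0.2935^3·0.9560^5 = +0.238848
d^4_{3,0}(2.5458) = -0.022516 +0.238848 = +0.216332

d=0.2163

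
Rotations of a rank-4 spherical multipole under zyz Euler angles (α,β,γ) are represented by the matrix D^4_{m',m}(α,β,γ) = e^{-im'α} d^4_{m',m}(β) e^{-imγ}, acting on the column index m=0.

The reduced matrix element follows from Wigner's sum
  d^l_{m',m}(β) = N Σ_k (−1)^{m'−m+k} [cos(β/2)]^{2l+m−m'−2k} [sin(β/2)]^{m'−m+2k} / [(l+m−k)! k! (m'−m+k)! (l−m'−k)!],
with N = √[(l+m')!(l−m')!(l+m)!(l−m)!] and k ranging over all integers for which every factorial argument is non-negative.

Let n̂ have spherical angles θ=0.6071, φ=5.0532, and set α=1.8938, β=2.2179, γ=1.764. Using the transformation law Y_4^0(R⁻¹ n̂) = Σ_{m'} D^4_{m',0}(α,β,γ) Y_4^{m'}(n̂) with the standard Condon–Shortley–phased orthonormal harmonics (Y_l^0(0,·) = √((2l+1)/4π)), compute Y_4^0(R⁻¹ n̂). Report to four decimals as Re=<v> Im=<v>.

Re=0.4704 Im=0.0000

Need the full column D^4_{m',0} for m'=−4..4 at α=1.8938, β=2.2179, γ=1.764.
cos(β/2)=0.445602, sin(β/2)=0.895231
d^4_{-4,0}: single k=4 term ⇒ +0.211874;  D = +0.058304+0.203694i
d^4_{-3,0}: k∈[3..4] ⇒ +0.149143 -0.601978 = -0.452835;  D = -0.373284+0.256357i
d^4_{-2,0}: k∈[2..4] ⇒ +0.059521 -0.640647 +0.969676 = +0.388551;  D = -0.310255-0.233909i
d^4_{-1,0}: k∈[1..4] ⇒ +0.013966 -0.338226 +1.365159 -0.918351 = +0.122549;  D = -0.038899+0.116211i
d^4_{0,0}: k∈[0..4] ⇒ +0.001554 -0.100386 +0.911656 -1.635405 +0.412555 = -0.410025;  D = -0.410025+0.000000i
d^4_{1,0}: k∈[0..3] ⇒ -0.013966 +0.338226 -1.365159 +0.918351 = -0.122549;  D = +0.038899+0.116211i
d^4_{2,0}: k∈[0..2] ⇒ +0.059521 -0.640647 +0.969676 = +0.388551;  D = -0.310255+0.233909i
d^4_{3,0}: k∈[0..1] ⇒ -0.149143 +0.601978 = +0.452835;  D = +0.373284+0.256357i
d^4_{4,0}: single k=0 term ⇒ +0.211874;  D = +0.058304-0.203694i
Y_4^{m'}(θ=0.6071,φ=5.0532) and Σ D·Y over m':
  (+0.0583+0.2037i)·(+0.0097-0.0459i)  (-0.3733+0.2564i)·(-0.1629-0.0995i)  (-0.3103-0.2339i)·(-0.3147+0.2553i)  (-0.0389+0.1162i)·(+0.1276+0.3597i)  (-0.4100+0.0000i)·(-0.1387+0.0000i)  (+0.0389+0.1162i)·(-0.1276+0.3597i)  (-0.3103+0.2339i)·(-0.3147-0.2553i)  (+0.3733+0.2564i)·(+0.1629-0.0995i)  (+0.0583-0.2037i)·(+0.0097+0.0459i)
Y_4^0(R⁻¹ n̂) = +0.470449+0.000000i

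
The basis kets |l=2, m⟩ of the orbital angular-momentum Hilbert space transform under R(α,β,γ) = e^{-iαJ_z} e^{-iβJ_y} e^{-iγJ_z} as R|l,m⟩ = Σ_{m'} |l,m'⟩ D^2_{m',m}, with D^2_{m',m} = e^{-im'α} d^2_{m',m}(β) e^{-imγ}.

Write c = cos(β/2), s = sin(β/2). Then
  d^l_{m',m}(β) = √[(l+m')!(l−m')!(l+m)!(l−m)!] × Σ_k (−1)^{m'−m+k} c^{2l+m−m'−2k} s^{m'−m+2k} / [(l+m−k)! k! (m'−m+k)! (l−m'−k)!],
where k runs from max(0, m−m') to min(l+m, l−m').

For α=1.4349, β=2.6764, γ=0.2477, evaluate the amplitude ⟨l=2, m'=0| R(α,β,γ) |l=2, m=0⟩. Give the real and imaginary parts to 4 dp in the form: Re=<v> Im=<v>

First d^2_{0,0}(β=2.6764), then the phase factors e^{-i(0)α} and e^{-i(0)γ}:
With c≡cos(β/2)=0.230505 and s≡sin(β/2)=0.973071, N=[2·2·2·2]^{1/2}=4.000000
k∈{0,1,2} keeps every argument non-negative
  k=0: (−1)^0·4.0000/(4)·0.2305^4·0.9731^0 = +0.002823
  k=1: (−1)^1·4.0000/(1)·0.2305^2·0.9731^2 = -0.201237
  k=2: (−1)^2·4.0000/(4)·0.2305^0·0.9731^4 = +0.896558
d^2_{0,0}(2.6764) = +0.002823 -0.201237 +0.896558 = +0.698144
Phases: e^{-i·(0)·1.4349}=+1.000000+0.000000i, e^{-i·(0)·0.2477}=+1.000000+0.000000i ⇒ D=+0.698144+0.000000i

Re=0.6981 Im=0.0000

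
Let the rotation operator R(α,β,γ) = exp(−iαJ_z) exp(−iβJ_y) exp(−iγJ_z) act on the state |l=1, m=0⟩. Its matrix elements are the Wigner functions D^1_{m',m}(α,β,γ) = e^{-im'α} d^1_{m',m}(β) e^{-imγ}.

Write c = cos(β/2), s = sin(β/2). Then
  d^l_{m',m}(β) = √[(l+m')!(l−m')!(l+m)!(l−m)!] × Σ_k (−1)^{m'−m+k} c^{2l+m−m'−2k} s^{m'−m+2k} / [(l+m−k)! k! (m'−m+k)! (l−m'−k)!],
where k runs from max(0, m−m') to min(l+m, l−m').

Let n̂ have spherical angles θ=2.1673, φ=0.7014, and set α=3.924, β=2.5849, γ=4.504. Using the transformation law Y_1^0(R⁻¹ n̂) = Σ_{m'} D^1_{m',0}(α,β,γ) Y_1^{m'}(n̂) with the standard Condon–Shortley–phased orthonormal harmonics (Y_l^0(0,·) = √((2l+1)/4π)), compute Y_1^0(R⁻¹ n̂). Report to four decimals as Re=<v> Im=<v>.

Re=0.0201 Im=0.0000

Need the full column D^1_{m',0} for m'=−1..1 at α=3.924, β=2.5849, γ=4.504.
cos(β/2)=0.274766, sin(β/2)=0.961511
d^1_{-1,0}: single k=1 term ⇒ +0.373622;  D = -0.264980-0.263399i
d^1_{0,0}: k∈[0..1] ⇒ +0.075496 -0.924504 = -0.849007;  D = -0.849007+0.000000i
d^1_{1,0}: single k=0 term ⇒ -0.373622;  D = +0.264980-0.263399i
Y_1^{m'}(θ=2.1673,φ=0.7014) and Σ D·Y over m':
  (-0.2650-0.2634i)·(+0.2184-0.1844i)  (-0.8490+0.0000i)·(-0.2745+0.0000i)  (+0.2650-0.2634i)·(-0.2184-0.1844i)
Y_1^0(R⁻¹ n̂) = +0.020147+0.000000i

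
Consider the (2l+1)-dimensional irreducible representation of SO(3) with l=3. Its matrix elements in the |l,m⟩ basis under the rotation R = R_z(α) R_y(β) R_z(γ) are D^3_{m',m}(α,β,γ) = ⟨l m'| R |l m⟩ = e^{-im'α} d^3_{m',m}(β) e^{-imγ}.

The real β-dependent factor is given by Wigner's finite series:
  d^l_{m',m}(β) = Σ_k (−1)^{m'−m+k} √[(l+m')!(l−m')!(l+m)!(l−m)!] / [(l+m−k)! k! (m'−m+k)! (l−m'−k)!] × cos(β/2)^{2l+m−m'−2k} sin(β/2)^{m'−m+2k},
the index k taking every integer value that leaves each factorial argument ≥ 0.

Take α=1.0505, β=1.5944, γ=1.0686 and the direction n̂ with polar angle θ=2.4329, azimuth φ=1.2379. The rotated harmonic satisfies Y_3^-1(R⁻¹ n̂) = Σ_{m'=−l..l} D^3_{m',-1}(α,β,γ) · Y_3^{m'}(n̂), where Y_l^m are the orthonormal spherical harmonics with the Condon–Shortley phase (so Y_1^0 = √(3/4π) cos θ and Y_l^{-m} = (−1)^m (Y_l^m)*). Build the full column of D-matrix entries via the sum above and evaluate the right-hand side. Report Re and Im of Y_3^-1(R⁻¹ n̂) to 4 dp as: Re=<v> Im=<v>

Need the full column D^3_{m',-1} for m'=−3..3 at α=1.0505, β=1.5944, γ=1.0686.
cos(β/2)=0.698713, sin(β/2)=0.715403
d^3_{-3,-1}: single k=2 term ⇒ +0.472434;  D = -0.223293-0.416334i
d^3_{-2,-1}: k∈[1..2] ⇒ +0.376741 -0.789909 = -0.413168;  D = +0.413006+0.011570i
d^3_{-1,-1}: k∈[0..2] ⇒ +0.116357 -0.975855 +0.767273 = -0.092224;  D = +0.048071-0.078705i
d^3_{0,-1}: k∈[0..2] ⇒ -0.412699 +1.297953 -0.453567 = +0.431686;  D = +0.207793+0.378385i
d^3_{1,-1}: k∈[0..2] ⇒ +0.731891 -1.023031 +0.134061 = -0.157079;  D = -0.157054-0.002843i
d^3_{2,-1}: k∈[0..1] ⇒ -0.789909 +0.414048 = -0.375861;  D = -0.192726+0.322689i
d^3_{3,-1}: single k=0 term ⇒ +0.495273;  D = -0.242690-0.431737i
Y_3^{m'}(θ=2.4329,φ=1.2379) and Σ D·Y over m':
  (-0.2233-0.4163i)·(-0.0967+0.0623i)  (+0.4130+0.0116i)·(+0.2585+0.2030i)  (+0.0481-0.0787i)·(+0.1294-0.3741i)  (+0.2078+0.3784i)·(+0.0334+0.0000i)  (-0.1571-0.0028i)·(-0.1294-0.3741i)  (-0.1927+0.3227i)·(+0.2585-0.2030i)  (-0.2427-0.4317i)·(+0.0967+0.0623i)
Y_3^-1(R⁻¹ n̂) = +0.174007+0.222468i

Re=0.1740 Im=0.2225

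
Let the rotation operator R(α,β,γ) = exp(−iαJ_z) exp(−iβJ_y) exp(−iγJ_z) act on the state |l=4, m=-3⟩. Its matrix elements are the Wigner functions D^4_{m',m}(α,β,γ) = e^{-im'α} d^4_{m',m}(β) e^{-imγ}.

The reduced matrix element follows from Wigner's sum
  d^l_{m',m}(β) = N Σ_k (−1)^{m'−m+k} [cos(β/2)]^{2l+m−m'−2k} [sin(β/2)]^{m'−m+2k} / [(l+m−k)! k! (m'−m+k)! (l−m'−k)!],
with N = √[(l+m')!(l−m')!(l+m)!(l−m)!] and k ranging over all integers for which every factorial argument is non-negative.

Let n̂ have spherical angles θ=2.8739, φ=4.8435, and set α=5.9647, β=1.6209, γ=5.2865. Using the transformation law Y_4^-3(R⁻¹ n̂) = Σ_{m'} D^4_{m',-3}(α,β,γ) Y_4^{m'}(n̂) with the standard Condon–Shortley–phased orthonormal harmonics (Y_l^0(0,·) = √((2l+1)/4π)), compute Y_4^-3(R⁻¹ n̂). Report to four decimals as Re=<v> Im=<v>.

Re=-0.1245 Im=-0.1515

Need the full column D^4_{m',-3} for m'=−4..4 at α=5.9647, β=1.6209, γ=5.2865.
cos(β/2)=0.689172, sin(β/2)=0.724597
d^4_{-4,-3}: single k=1 term ⇒ +0.151334;  D = -0.065606+0.136374i
d^4_{-3,-3}: k∈[0..1] ⇒ +0.050889 -0.393785 = -0.342896;  D = +0.237932-0.246913i
d^4_{-2,-3}: k∈[0..1] ⇒ -0.200196 +0.663919 = +0.463723;  D = -0.410150+0.216369i
d^4_{-1,-3}: k∈[0..1] ⇒ +0.446510 -0.822655 = -0.376145;  D = +0.370915-0.062506i
d^4_{0,-3}: k∈[0..1] ⇒ -0.699832 +0.773627 = +0.073795;  D = -0.072949-0.011140i
d^4_{1,-3}: k∈[0..1] ⇒ +0.822655 -0.545641 = +0.277014;  D = -0.246974-0.125461i
d^4_{2,-3}: k∈[0..1] ⇒ -0.733927 +0.270439 = -0.463488;  D = +0.326715+0.328753i
d^4_{3,-3}: k∈[0..1] ⇒ +0.481210 -0.075993 = +0.405217;  D = -0.181275-0.362408i
d^4_{4,-3}: single k=0 term ⇒ -0.204433;  D = +0.029603+0.202278i
Y_4^{m'}(θ=2.8739,φ=4.8435) and Σ D·Y over m':
  (-0.0656+0.1364i)·(+0.0019-0.0011i)  (+0.2379-0.2469i)·(+0.0086+0.0206i)  (-0.4101+0.2164i)·(-0.1246+0.0334i)  (+0.3709-0.0625i)·(-0.0554-0.4200i)  (-0.0729-0.0111i)·(+0.5684+0.0000i)  (-0.2470-0.1255i)·(+0.0554-0.4200i)  (+0.3267+0.3288i)·(-0.1246-0.0334i)  (-0.1813-0.3624i)·(-0.0086+0.0206i)  (+0.0296+0.2023i)·(+0.0019+0.0011i)
Y_4^-3(R⁻¹ n̂) = -0.124451-0.151507i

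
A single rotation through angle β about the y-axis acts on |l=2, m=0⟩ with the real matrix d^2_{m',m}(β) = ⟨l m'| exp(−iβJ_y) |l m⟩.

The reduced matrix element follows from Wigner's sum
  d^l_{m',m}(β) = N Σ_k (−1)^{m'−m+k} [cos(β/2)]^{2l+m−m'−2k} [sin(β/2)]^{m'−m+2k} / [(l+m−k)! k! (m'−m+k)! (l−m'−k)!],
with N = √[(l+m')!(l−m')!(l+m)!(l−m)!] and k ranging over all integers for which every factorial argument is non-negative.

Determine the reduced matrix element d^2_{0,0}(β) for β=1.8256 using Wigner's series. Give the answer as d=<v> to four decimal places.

d=-0.4047

d^2_{0,0}(β=1.8256) via Wigner's sum:
With c≡cos(β/2)=0.611533 and s≡sin(β/2)=0.791219, N=[2·2·2·2]^{1/2}=4.000000
Admissible k: 0..2 (factorial args all ≥0)
  k=0: (−1)^0·4.0000/(4)·0.6115^4·0.7912^0 = +0.139855
  k=1: (−1)^1·4.0000/(1)·0.6115^2·0.7912^2 = -0.936468
  k=2: (−1)^2·4.0000/(4)·0.6115^0·0.7912^4 = +0.391911
d^2_{0,0}(1.8256) = +0.139855 -0.936468 +0.391911 = -0.404702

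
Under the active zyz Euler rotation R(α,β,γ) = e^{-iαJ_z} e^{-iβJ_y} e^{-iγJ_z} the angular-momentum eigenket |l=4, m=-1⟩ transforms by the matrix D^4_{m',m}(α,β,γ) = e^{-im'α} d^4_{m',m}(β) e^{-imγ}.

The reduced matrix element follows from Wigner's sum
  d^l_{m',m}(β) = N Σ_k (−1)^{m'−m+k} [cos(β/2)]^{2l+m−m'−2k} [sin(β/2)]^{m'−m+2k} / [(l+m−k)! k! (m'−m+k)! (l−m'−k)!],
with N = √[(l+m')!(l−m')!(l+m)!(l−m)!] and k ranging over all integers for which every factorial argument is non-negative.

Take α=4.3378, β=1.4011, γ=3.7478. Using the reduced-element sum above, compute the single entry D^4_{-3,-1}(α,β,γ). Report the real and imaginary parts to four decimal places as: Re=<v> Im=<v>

Re=0.0603 Im=0.1059

D^4_{-3,-1}(4.3378,1.4011,3.7478) = e^{-i·-3·4.3378}·d^4_{-3,-1}(1.4011)·e^{-i·-1·3.7478}. Compute d first:
c=cos(1.4011/2)=0.764488, s=sin(1.4011/2)=0.644638; N=√[1·5040·6·120]=1904.940944
k: max(0,(-1)−(-3))=2 … min(4+(-1),4−(-3))=3
  k=2: (−1)^0·1904.9409/(240)·0.7645^6·0.6446^2 = +0.658454
  k=3: (−1)^1·1904.9409/(144)·0.7645^4·0.6446^4 = -0.780307
d^4_{-3,-1}(1.4011) = +0.658454 -0.780307 = -0.121853
Phases: e^{-i·(-3)·4.3378}=+0.901735+0.432289i, e^{-i·(-1)·3.7478}=-0.821815-0.569755i ⇒ D=+0.060288+0.105893i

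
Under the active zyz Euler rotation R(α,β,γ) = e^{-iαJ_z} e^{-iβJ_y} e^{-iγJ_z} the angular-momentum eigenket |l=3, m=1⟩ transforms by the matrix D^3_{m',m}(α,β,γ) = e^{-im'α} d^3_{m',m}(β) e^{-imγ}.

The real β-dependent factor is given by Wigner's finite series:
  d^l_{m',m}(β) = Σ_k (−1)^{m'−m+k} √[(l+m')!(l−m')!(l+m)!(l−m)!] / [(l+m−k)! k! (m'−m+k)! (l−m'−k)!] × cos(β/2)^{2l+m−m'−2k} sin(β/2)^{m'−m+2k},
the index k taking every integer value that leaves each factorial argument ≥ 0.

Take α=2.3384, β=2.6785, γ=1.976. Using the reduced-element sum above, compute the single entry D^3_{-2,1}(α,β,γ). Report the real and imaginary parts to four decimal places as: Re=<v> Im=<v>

Re=0.5096 Im=-0.2404

First d^3_{-2,1}(β=2.6785), then the phase factors e^{-i(-2)α} and e^{-i(1)γ}:
Half-angle: c=0.229483, s=0.973313. N=√(1·120·24·2)=75.894664
k∈{3,4} keeps every argument non-negative
  k=3: (−1)^0·75.8947/(12)·0.2295^3·0.9733^3 = +0.070475
  k=4: (−1)^1·75.8947/(24)·0.2295^1·0.9733^5 = -0.633888
d^3_{-2,1}(2.6785) = +0.070475 -0.633888 = -0.563412
D = (-0.035581-0.999367i)·(-0.563412)·(-0.394206-0.919022i) = +0.509558-0.240383i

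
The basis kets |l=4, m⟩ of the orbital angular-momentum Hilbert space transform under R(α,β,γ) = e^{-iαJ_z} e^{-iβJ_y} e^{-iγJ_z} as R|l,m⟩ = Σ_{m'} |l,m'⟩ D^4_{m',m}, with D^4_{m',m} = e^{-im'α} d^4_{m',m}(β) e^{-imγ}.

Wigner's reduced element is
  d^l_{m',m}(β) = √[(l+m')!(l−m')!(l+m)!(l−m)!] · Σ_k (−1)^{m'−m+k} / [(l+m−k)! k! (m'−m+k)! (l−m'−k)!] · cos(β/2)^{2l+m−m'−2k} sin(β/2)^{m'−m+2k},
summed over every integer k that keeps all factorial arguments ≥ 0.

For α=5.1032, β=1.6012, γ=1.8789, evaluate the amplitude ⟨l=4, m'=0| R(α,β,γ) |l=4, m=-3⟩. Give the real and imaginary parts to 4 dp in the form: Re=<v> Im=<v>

D^4_{0,-3}(5.1032,1.6012,1.8789) = e^{-i·0·5.1032}·d^4_{0,-3}(1.6012)·e^{-i·-3·1.8789}. Compute d first:
With c≡cos(β/2)=0.696276 and s≡sin(β/2)=0.717774, N=[24·24·1·5040]^{1/2}=1703.830978
The bounds max(0,m−m')=0 and min(l+m,l−m')=1 give 2 terms
  k=0: (−1)^3·1703.8310/(144)·0.6963^5·0.7178^3 = -0.716036
  k=1: (−1)^4·1703.8310/(144)·0.6963^3·0.7178^5 = +0.760934
d^4_{0,-3}(1.6012) = -0.716036 +0.760934 = +0.044898
D = (+1.000000+0.000000i)·(+0.044898)·(+0.798206-0.602385i) = +0.035838-0.027046i

Re=0.0358 Im=-0.0270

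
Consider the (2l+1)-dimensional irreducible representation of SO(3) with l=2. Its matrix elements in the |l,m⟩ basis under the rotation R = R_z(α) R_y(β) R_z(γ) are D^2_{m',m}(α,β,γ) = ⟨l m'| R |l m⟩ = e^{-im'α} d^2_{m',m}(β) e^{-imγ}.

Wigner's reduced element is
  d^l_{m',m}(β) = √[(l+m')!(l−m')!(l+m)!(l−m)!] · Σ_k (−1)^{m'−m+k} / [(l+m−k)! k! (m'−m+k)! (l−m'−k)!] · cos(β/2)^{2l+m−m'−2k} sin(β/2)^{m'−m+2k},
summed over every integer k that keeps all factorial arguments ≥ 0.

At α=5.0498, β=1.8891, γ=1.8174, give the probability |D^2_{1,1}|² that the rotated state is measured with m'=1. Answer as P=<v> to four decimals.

P=0.3120

Split into d^2_{1,1}(β=1.8891) × two z-phases.
Half-angle: c=0.586108, s=0.810233. N=√(6·1·6·1)=6.000000
Admissible k: 0..1 (factorial args all ≥0)
  k=0: (−1)^0·6.0000/(6)·0.5861^4·0.8102^0 = +0.118007
  k=1: (−1)^1·6.0000/(2)·0.5861^2·0.8102^2 = -0.676544
d^2_{1,1}(1.8891) = +0.118007 -0.676544 = -0.558537
|D^2_{1,1}|² = |d^2_{1,1}(β)|² = (-0.558537)² = 0.311963 (the z-rotation phases have unit modulus)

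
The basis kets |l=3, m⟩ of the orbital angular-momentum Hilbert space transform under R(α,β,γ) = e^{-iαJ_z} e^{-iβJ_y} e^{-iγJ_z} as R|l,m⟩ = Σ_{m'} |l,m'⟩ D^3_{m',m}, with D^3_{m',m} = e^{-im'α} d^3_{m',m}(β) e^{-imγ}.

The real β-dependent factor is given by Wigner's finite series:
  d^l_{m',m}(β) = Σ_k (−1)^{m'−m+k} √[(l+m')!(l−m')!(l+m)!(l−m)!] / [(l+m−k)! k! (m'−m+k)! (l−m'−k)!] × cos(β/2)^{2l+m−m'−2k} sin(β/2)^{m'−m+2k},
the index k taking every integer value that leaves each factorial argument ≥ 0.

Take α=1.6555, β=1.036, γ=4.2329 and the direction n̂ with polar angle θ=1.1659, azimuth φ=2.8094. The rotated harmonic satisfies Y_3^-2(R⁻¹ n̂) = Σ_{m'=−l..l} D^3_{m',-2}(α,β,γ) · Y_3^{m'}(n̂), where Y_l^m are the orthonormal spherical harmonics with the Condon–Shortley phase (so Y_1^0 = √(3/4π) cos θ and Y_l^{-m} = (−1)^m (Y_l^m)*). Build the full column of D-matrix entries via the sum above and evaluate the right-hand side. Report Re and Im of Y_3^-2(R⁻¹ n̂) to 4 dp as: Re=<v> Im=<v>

Need the full column D^3_{m',-2} for m'=−3..3 at α=1.6555, β=1.036, γ=4.2329.
cos(β/2)=0.868811, sin(β/2)=0.495144
d^3_{-3,-2}: single k=1 term ⇒ +0.600390;  D = +0.389012+0.457316i
d^3_{-2,-2}: k∈[0..1] ⇒ +0.430083 -0.698448 = -0.268364;  D = -0.188969+0.190552i
d^3_{-1,-2}: k∈[0..1] ⇒ -0.775101 +0.503500 = -0.271601;  D = +0.208339+0.174246i
d^3_{0,-2}: k∈[0..1] ⇒ +0.765111 -0.248505 = +0.516606;  D = -0.296716+0.422896i
d^3_{1,-2}: k∈[0..1] ⇒ -0.503500 +0.081768 = -0.421733;  D = -0.364487-0.212149i
d^3_{2,-2}: k∈[0..1] ⇒ +0.226853 -0.014736 = +0.212117;  D = +0.090811-0.191695i
d^3_{3,-2}: single k=0 term ⇒ -0.063337;  D = +0.059328+0.022176i
Y_3^{m'}(θ=1.1659,φ=2.8094) and Σ D·Y over m':
  (+0.3890+0.4573i)·(-0.1760-0.2720i)  (-0.1890+0.1906i)·(+0.2678+0.2097i)  (+0.2083+0.1742i)·(+0.0629+0.0217i)  (-0.2967+0.4229i)·(-0.3270+0.0000i)  (-0.3645-0.2121i)·(-0.0629+0.0217i)  (+0.0908-0.1917i)·(+0.2678-0.2097i)  (+0.0593+0.0222i)·(+0.1760-0.2720i)
Y_3^-2(R⁻¹ n̂) = +0.099857-0.374849i

Re=0.0999 Im=-0.3748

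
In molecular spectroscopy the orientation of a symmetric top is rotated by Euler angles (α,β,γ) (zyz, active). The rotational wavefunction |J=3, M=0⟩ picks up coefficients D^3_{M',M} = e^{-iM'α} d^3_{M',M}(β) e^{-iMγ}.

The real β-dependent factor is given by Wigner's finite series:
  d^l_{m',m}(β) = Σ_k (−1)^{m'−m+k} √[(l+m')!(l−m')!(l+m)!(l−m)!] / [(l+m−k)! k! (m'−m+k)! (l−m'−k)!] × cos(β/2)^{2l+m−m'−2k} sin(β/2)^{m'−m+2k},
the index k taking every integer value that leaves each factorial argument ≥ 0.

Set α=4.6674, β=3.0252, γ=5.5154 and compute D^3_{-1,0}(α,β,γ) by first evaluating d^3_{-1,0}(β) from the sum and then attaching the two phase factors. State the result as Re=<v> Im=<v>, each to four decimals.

First d^3_{-1,0}(β=3.0252), then the phase factors e^{-i(-1)α} and e^{-i(0)γ}:
With c≡cos(β/2)=0.058163 and s≡sin(β/2)=0.998307, N=[2·24·6·6]^{1/2}=41.569219
Admissible k: 1..3 (factorial args all ≥0)
  k=1: (−1)^0·41.5692/(12)·0.0582^5·0.9983^1 = +0.000002
  k=2: (−1)^1·41.5692/(4)·0.0582^3·0.9983^3 = -0.002034
  k=3: (−1)^2·41.5692/(12)·0.0582^1·0.9983^5 = +0.199784
d^3_{-1,0}(3.0252) = +0.000002 -0.002034 +0.199784 = +0.197752
Attach z-rotation phases: D = e^{-i(-1)(4.6674)}·(+0.197752)·e^{-i(0)(5.5154)} = -0.008894-0.197552i

Re=-0.0089 Im=-0.1976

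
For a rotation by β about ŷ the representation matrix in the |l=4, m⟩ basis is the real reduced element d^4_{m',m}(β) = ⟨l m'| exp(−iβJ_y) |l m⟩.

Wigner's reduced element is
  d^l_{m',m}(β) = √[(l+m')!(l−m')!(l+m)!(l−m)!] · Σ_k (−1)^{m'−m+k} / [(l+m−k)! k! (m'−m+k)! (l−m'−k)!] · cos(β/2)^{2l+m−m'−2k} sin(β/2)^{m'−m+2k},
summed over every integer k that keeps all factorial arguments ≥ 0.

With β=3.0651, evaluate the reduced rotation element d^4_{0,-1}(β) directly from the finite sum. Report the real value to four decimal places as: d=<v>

d=0.1686

d^4_{0,-1}(β=3.0651) via Wigner's sum:
With c≡cos(β/2)=0.038237 and s≡sin(β/2)=0.999269, N=[24·24·6·120]^{1/2}=643.987578
Admissible k: 0..3 (factorial args all ≥0)
  k=0: (−1)^1·643.9876/(144)·0.0382^7·0.9993^1 = -0.000000
  k=1: (−1)^2·643.9876/(24)·0.0382^5·0.9993^3 = +0.000002
  k=2: (−1)^3·643.9876/(24)·0.0382^3·0.9993^5 = -0.001495
  k=3: (−1)^4·643.9876/(144)·0.0382^1·0.9993^7 = +0.170128
d^4_{0,-1}(3.0651) = -0.000000 +0.000002 -0.001495 +0.170128 = +0.168635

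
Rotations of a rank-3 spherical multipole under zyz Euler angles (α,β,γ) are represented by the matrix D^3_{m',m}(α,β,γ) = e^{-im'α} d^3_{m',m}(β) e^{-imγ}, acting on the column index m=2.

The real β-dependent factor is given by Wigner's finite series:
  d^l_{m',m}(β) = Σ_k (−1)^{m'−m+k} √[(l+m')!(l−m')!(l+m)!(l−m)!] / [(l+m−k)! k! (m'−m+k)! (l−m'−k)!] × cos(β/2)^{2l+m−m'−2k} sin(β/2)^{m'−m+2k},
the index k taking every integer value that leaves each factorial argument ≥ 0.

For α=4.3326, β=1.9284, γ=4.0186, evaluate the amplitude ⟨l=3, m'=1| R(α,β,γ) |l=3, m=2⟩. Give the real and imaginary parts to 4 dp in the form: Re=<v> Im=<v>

Re=-0.4839 Im=-0.0964

First d^3_{1,2}(β=1.9284), then the phase factors e^{-i(1)α} and e^{-i(2)γ}:
With c≡cos(β/2)=0.570074 and s≡sin(β/2)=0.821593, N=[24·2·120·1]^{1/2}=75.894664
k∈{1,2} keeps every argument non-negative
  k=1: (−1)^0·75.8947/(24)·0.5701^5·0.8216^1 = +0.156428
  k=2: (−1)^1·75.8947/(12)·0.5701^3·0.8216^3 = -0.649823
d^3_{1,2}(1.9284) = +0.156428 -0.649823 = -0.493395
D = (-0.370724+0.928743i)·(-0.493395)·(-0.182195-0.983262i) = -0.483893-0.096364i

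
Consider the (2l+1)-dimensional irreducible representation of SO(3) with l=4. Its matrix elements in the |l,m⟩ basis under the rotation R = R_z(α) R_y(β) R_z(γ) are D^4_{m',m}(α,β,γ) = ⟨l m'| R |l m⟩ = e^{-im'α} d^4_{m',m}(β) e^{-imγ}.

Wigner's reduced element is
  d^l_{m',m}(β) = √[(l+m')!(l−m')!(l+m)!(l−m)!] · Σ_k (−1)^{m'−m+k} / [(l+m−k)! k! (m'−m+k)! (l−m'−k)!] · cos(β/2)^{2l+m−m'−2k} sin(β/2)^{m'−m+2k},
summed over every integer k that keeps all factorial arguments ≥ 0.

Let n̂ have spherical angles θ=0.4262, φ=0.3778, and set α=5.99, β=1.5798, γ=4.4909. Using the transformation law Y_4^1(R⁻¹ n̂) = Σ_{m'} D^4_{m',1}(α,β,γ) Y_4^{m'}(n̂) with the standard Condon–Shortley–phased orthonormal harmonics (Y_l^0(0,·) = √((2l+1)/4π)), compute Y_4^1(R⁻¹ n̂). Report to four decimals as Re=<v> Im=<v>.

Re=-0.0172 Im=-0.3258

Need the full column D^4_{m',1} for m'=−4..4 at α=5.99, β=1.5798, γ=4.4909.
cos(β/2)=0.703916, sin(β/2)=0.710283
d^4_{-4,1}: single k=5 term ⇒ +0.471861;  D = +0.384162+0.273993i
d^4_{-3,1}: k∈[4..5] ⇒ +0.826663 -0.505011 = +0.321653;  D = +0.196719+0.254484i
d^4_{-2,1}: k∈[3..5] ⇒ +0.875819 -1.337600 +0.272381 = -0.189400;  D = -0.067585-0.176931i
d^4_{-1,1}: k∈[2..5] ⇒ +0.613746 -1.874696 +0.954380 -0.064781 = -0.371351;  D = -0.026602-0.370397i
d^4_{0,1}: k∈[1..4] ⇒ +0.272016 -1.661749 +1.691945 -0.287115 = +0.015096;  D = -0.003316+0.014727i
d^4_{1,1}: k∈[0..3] ⇒ +0.060279 -0.920620 +1.874696 -0.636254 = +0.378102;  D = -0.186121+0.329120i
d^4_{2,1}: k∈[0..2] ⇒ -0.258057 +1.313728 -0.891733 = +0.163939;  D = -0.118496+0.113289i
d^4_{3,1}: k∈[0..1] ⇒ +0.487146 -0.826663 = -0.339517;  D = +0.302741-0.153687i
d^4_{4,1}: single k=0 term ⇒ -0.463440;  D = +0.456235-0.081403i
Y_4^{m'}(θ=0.4262,φ=0.3778) and Σ D·Y over m':
  (+0.3842+0.2740i)·(+0.0008-0.0129i)  (+0.1967+0.2545i)·(+0.0341-0.0729i)  (-0.0676-0.1769i)·(+0.1999-0.1883i)  (-0.0266-0.3704i)·(+0.4641-0.1842i)  (-0.0033+0.0147i)·(+0.2312+0.0000i)  (-0.1861+0.3291i)·(-0.4641-0.1842i)  (-0.1185+0.1133i)·(+0.1999+0.1883i)  (+0.3027-0.1537i)·(-0.0341-0.0729i)  (+0.4562-0.0814i)·(+0.0008+0.0129i)
Y_4^1(R⁻¹ n̂) = -0.017225-0.325786i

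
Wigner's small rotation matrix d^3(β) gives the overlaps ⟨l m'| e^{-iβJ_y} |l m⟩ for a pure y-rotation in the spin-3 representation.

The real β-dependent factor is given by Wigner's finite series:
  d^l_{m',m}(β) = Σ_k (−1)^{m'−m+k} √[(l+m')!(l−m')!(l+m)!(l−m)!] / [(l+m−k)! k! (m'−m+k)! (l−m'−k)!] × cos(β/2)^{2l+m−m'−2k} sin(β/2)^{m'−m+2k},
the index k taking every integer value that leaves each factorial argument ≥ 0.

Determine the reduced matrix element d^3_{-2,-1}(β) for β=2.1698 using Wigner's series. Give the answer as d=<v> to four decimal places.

d^3_{-2,-1}(β=2.1698) via Wigner's sum:
Half-angle: c=0.467001, s=0.884257. N=√(1·120·2·24)=75.894664
k: max(0,(-1)−(-2))=1 … min(3+(-1),3−(-2))=2
  k=1: (−1)^0·75.8947/(24)·0.4670^5·0.8843^1 = +0.062111
  k=2: (−1)^1·75.8947/(12)·0.4670^3·0.8843^3 = -0.445368
d^3_{-2,-1}(2.1698) = +0.062111 -0.445368 = -0.383257

d=-0.3833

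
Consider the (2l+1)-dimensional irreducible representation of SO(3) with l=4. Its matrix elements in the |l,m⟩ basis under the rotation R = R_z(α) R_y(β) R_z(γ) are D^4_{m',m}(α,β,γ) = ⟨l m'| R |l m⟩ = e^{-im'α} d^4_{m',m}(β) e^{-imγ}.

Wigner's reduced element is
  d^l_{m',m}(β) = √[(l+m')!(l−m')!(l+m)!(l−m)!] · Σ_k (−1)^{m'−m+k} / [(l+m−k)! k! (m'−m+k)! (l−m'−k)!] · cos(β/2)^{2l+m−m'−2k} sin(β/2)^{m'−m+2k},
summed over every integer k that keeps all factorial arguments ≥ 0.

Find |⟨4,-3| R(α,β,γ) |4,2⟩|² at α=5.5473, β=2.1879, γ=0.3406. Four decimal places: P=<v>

P=0.0224

Split into d^4_{-3,2}(β=2.1879) × two z-phases.
With c≡cos(β/2)=0.458980 and s≡sin(β/2)=0.888447, N=[1·5040·720·2]^{1/2}=2693.993318
k: max(0,(2)−(-3))=5 … min(4+(2),4−(-3))=6
  k=5: (−1)^0·2693.9933/(240)·0.4590^3·0.8884^5 = +0.600790
  k=6: (−1)^1·2693.9933/(720)·0.4590^1·0.8884^7 = -0.750373
d^4_{-3,2}(2.1879) = +0.600790 -0.750373 = -0.149584
|D^4_{-3,2}|² = |d^4_{-3,2}(β)|² = (-0.149584)² = 0.022375 (the z-rotation phases have unit modulus)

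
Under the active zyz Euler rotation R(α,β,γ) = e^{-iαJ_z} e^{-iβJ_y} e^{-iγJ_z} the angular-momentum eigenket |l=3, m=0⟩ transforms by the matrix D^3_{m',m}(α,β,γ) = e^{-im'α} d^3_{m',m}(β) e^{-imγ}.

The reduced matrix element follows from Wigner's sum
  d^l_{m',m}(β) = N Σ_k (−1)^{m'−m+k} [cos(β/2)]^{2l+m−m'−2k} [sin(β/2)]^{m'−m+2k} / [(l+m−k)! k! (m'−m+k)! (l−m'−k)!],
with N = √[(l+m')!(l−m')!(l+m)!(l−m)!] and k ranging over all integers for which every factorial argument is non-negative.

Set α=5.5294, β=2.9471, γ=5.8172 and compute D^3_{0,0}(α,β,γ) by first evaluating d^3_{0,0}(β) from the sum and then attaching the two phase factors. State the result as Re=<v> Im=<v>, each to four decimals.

D^3_{0,0}(5.5294,2.9471,5.8172) = e^{-i·0·5.5294}·d^3_{0,0}(2.9471)·e^{-i·0·5.8172}. Compute d first:
Half-angle: c=0.097093, s=0.995275. N=√(6·6·6·6)=36.000000
k∈{0,1,2,3} keeps every argument non-negative
  k=0: (−1)^0·36.0000/(36)·0.0971^6·0.9953^0 = +0.000001
  k=1: (−1)^1·36.0000/(4)·0.0971^4·0.9953^2 = -0.000792
  k=2: (−1)^2·36.0000/(4)·0.0971^2·0.9953^4 = +0.083252
  k=3: (−1)^3·36.0000/(36)·0.0971^0·0.9953^6 = -0.971985
d^3_{0,0}(2.9471) = +0.000001 -0.000792 +0.083252 -0.971985 = -0.889524
Phases: e^{-i·(0)·5.5294}=+1.000000+0.000000i, e^{-i·(0)·5.8172}=+1.000000+0.000000i ⇒ D=-0.889524+0.000000i

Re=-0.8895 Im=0.0000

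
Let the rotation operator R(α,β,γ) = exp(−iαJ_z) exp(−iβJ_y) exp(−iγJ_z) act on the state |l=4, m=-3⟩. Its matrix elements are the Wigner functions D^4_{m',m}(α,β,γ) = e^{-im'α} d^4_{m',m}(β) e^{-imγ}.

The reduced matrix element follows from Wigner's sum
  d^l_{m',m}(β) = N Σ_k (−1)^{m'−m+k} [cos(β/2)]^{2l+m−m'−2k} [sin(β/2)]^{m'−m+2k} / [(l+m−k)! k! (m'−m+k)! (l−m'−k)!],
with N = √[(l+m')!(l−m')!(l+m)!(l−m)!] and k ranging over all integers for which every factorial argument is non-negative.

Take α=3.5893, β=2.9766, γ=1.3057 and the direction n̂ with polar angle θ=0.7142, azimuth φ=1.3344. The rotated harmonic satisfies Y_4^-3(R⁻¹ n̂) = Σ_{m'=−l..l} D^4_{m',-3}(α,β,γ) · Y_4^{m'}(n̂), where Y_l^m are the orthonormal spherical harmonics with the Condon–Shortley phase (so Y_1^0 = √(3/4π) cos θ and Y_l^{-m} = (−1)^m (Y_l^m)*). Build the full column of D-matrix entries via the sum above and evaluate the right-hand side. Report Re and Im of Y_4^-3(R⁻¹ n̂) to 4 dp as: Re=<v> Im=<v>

Need the full column D^4_{m',-3} for m'=−4..4 at α=3.5893, β=2.9766, γ=1.3057.
cos(β/2)=0.082403, sin(β/2)=0.996599
d^4_{-4,-3}: single k=1 term ⇒ +0.000000;  D = +0.000000-0.000000i
d^4_{-3,-3}: k∈[0..1] ⇒ +0.000000 -0.000002 = -0.000002;  D = +0.000001-0.000002i
d^4_{-2,-3}: k∈[0..1] ⇒ -0.000000 +0.000042 = +0.000042;  D = +0.000004-0.000042i
d^4_{-1,-3}: k∈[0..1] ⇒ +0.000002 -0.000602 = -0.000599;  D = -0.000204-0.000563i
d^4_{0,-3}: k∈[0..1] ⇒ -0.000044 +0.006509 = +0.006464;  D = -0.004616-0.004525i
d^4_{1,-3}: k∈[0..1] ⇒ +0.000602 -0.052805 = -0.052204;  D = -0.049424-0.016808i
d^4_{2,-3}: k∈[0..1] ⇒ -0.006175 +0.301057 = +0.294883;  D = -0.292765+0.035274i
d^4_{3,-3}: k∈[0..1] ⇒ +0.046570 -0.973115 = -0.926545;  D = -0.781249+0.498131i
d^4_{4,-3}: single k=0 term ⇒ -0.227578;  D = +0.120012-0.193362i
Y_4^{m'}(θ=0.7142,φ=1.3344) and Σ D·Y over m':
  (+0.0000-0.0000i)·(+0.0477+0.0661i)  (+0.0000-0.0000i)·(-0.1731+0.2017i)  (+0.0000-0.0000i)·(-0.3829-0.1959i)  (-0.0002-0.0006i)·(+0.0547-0.2269i)  (-0.0046-0.0045i)·(-0.2876+0.0000i)  (-0.0494-0.0168i)·(-0.0547-0.2269i)  (-0.2928+0.0353i)·(-0.3829+0.1959i)  (-0.7812+0.4981i)·(+0.1731+0.2017i)  (+0.1200-0.1934i)·(+0.0477-0.0661i)
Y_4^-3(R⁻¹ n̂) = -0.137488-0.145890i

Re=-0.1375 Im=-0.1459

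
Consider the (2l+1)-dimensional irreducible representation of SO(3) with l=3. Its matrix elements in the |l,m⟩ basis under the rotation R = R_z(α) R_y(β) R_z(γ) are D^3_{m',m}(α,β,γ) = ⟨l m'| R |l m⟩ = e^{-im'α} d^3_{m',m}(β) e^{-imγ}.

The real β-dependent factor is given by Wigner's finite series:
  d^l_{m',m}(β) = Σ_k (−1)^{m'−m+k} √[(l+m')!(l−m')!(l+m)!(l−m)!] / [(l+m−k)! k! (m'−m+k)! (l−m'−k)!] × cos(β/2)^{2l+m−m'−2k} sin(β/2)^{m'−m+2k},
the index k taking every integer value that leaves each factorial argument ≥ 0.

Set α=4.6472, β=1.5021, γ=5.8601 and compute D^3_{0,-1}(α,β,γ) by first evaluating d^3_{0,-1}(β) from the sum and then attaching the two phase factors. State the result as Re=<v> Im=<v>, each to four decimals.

Re=0.3846 Im=-0.1732

Split into d^3_{0,-1}(β=1.5021) × two z-phases.
Half-angle: c=0.730973, s=0.682407. N=√(6·6·2·24)=41.569219
k: max(0,(-1)−(0))=0 … min(3+(-1),3−(0))=2
  k=0: (−1)^1·41.5692/(12)·0.7310^5·0.6824^1 = -0.493333
  k=1: (−1)^2·41.5692/(4)·0.7310^3·0.6824^3 = +1.289868
  k=2: (−1)^3·41.5692/(12)·0.7310^1·0.6824^5 = -0.374721
d^3_{0,-1}(1.5021) = -0.493333 +1.289868 -0.374721 = +0.421814
Phases: e^{-i·(0)·4.6472}=+1.000000+0.000000i, e^{-i·(-1)·5.8601}=+0.911827-0.410576i ⇒ D=+0.384621-0.173187i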